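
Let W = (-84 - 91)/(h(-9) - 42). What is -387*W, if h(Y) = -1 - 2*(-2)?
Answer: -22575/13 ≈ -1736.5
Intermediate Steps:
h(Y) = 3 (h(Y) = -1 + 4 = 3)
W = 175/39 (W = (-84 - 91)/(3 - 42) = -175/(-39) = -175*(-1/39) = 175/39 ≈ 4.4872)
-387*W = -387*175/39 = -22575/13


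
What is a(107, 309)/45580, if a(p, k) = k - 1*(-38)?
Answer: 347/45580 ≈ 0.0076130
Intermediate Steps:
a(p, k) = 38 + k (a(p, k) = k + 38 = 38 + k)
a(107, 309)/45580 = (38 + 309)/45580 = 347*(1/45580) = 347/45580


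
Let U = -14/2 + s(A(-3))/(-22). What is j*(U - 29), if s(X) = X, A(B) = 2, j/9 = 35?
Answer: -125055/11 ≈ -11369.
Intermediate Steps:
j = 315 (j = 9*35 = 315)
U = -78/11 (U = -14/2 + 2/(-22) = -14*½ + 2*(-1/22) = -7 - 1/11 = -78/11 ≈ -7.0909)
j*(U - 29) = 315*(-78/11 - 29) = 315*(-397/11) = -125055/11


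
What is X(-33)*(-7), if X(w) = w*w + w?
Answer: -7392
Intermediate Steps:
X(w) = w + w**2 (X(w) = w**2 + w = w + w**2)
X(-33)*(-7) = -33*(1 - 33)*(-7) = -33*(-32)*(-7) = 1056*(-7) = -7392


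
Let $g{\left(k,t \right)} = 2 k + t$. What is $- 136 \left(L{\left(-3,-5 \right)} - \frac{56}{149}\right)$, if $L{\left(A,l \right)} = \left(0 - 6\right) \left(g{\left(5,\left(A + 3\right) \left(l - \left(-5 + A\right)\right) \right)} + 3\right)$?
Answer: $\frac{1588208}{149} \approx 10659.0$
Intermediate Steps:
$g{\left(k,t \right)} = t + 2 k$
$L{\left(A,l \right)} = -78 - 6 \left(3 + A\right) \left(5 + l - A\right)$ ($L{\left(A,l \right)} = \left(0 - 6\right) \left(\left(\left(A + 3\right) \left(l - \left(-5 + A\right)\right) + 2 \cdot 5\right) + 3\right) = - 6 \left(\left(\left(3 + A\right) \left(5 + l - A\right) + 10\right) + 3\right) = - 6 \left(\left(10 + \left(3 + A\right) \left(5 + l - A\right)\right) + 3\right) = - 6 \left(13 + \left(3 + A\right) \left(5 + l - A\right)\right) = -78 - 6 \left(3 + A\right) \left(5 + l - A\right)$)
$- 136 \left(L{\left(-3,-5 \right)} - \frac{56}{149}\right) = - 136 \left(\left(-168 - -90 - -36 + 6 \left(-3\right)^{2} - \left(-18\right) \left(-5\right)\right) - \frac{56}{149}\right) = - 136 \left(\left(-168 + 90 + 36 + 6 \cdot 9 - 90\right) - \frac{56}{149}\right) = - 136 \left(\left(-168 + 90 + 36 + 54 - 90\right) - \frac{56}{149}\right) = - 136 \left(-78 - \frac{56}{149}\right) = \left(-136\right) \left(- \frac{11678}{149}\right) = \frac{1588208}{149}$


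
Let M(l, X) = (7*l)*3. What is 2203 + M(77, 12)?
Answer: 3820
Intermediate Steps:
M(l, X) = 21*l
2203 + M(77, 12) = 2203 + 21*77 = 2203 + 1617 = 3820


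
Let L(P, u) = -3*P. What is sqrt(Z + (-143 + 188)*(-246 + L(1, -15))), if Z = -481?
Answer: I*sqrt(11686) ≈ 108.1*I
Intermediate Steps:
sqrt(Z + (-143 + 188)*(-246 + L(1, -15))) = sqrt(-481 + (-143 + 188)*(-246 - 3*1)) = sqrt(-481 + 45*(-246 - 3)) = sqrt(-481 + 45*(-249)) = sqrt(-481 - 11205) = sqrt(-11686) = I*sqrt(11686)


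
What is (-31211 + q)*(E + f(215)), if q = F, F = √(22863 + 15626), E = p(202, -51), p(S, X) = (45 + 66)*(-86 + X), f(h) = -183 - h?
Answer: 487047655 - 15605*√38489 ≈ 4.8399e+8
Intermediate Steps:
p(S, X) = -9546 + 111*X (p(S, X) = 111*(-86 + X) = -9546 + 111*X)
E = -15207 (E = -9546 + 111*(-51) = -9546 - 5661 = -15207)
F = √38489 ≈ 196.19
q = √38489 ≈ 196.19
(-31211 + q)*(E + f(215)) = (-31211 + √38489)*(-15207 + (-183 - 1*215)) = (-31211 + √38489)*(-15207 + (-183 - 215)) = (-31211 + √38489)*(-15207 - 398) = (-31211 + √38489)*(-15605) = 487047655 - 15605*√38489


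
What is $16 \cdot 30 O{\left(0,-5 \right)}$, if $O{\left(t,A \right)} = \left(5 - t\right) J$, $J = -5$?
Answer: $-12000$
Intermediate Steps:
$O{\left(t,A \right)} = -25 + 5 t$ ($O{\left(t,A \right)} = \left(5 - t\right) \left(-5\right) = -25 + 5 t$)
$16 \cdot 30 O{\left(0,-5 \right)} = 16 \cdot 30 \left(-25 + 5 \cdot 0\right) = 480 \left(-25 + 0\right) = 480 \left(-25\right) = -12000$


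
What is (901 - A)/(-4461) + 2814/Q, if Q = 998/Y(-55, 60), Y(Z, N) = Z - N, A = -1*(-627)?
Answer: -721948831/2226039 ≈ -324.32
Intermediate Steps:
A = 627
Q = -998/115 (Q = 998/(-55 - 1*60) = 998/(-55 - 60) = 998/(-115) = 998*(-1/115) = -998/115 ≈ -8.6783)
(901 - A)/(-4461) + 2814/Q = (901 - 1*627)/(-4461) + 2814/(-998/115) = (901 - 627)*(-1/4461) + 2814*(-115/998) = 274*(-1/4461) - 161805/499 = -274/4461 - 161805/499 = -721948831/2226039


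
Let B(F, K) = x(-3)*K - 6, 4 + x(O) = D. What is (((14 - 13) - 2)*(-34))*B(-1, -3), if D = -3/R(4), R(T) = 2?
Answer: 357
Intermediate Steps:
D = -3/2 ≈ -1.5000
x(O) = -11/2 (x(O) = -4 - 3/2 = -11/2)
B(F, K) = -6 - 11*K/2 (B(F, K) = -11*K/2 - 6 = -6 - 11*K/2)
(((14 - 13) - 2)*(-34))*B(-1, -3) = (((14 - 13) - 2)*(-34))*(-6 - 11/2*(-3)) = ((1 - 2)*(-34))*(-6 + 33/2) = -1*(-34)*(21/2) = 34*(21/2) = 357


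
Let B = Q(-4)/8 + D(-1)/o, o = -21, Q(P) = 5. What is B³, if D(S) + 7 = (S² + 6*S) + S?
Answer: 9129329/4741632 ≈ 1.9254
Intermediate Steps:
D(S) = -7 + S² + 7*S (D(S) = -7 + ((S² + 6*S) + S) = -7 + (S² + 7*S) = -7 + S² + 7*S)
B = 209/168 (B = 5/8 + (-7 + (-1)² + 7*(-1))/(-21) = 5*(⅛) + (-7 + 1 - 7)*(-1/21) = 5/8 - 13*(-1/21) = 5/8 + 13/21 = 209/168 ≈ 1.2440)
B³ = (209/168)³ = 9129329/4741632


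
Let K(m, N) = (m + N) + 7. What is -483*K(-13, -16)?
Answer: 10626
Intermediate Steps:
K(m, N) = 7 + N + m (K(m, N) = (N + m) + 7 = 7 + N + m)
-483*K(-13, -16) = -483*(7 - 16 - 13) = -483*(-22) = 10626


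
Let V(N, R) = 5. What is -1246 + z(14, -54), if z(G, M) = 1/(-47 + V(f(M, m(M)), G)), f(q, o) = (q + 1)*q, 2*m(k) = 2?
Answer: -52333/42 ≈ -1246.0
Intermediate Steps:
m(k) = 1 (m(k) = (½)*2 = 1)
f(q, o) = q*(1 + q) (f(q, o) = (1 + q)*q = q*(1 + q))
z(G, M) = -1/42 (z(G, M) = 1/(-47 + 5) = 1/(-42) = -1/42)
-1246 + z(14, -54) = -1246 - 1/42 = -52333/42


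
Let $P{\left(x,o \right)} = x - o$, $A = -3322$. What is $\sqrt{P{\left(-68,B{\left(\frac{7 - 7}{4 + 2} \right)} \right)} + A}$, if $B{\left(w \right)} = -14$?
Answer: $4 i \sqrt{211} \approx 58.103 i$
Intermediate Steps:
$\sqrt{P{\left(-68,B{\left(\frac{7 - 7}{4 + 2} \right)} \right)} + A} = \sqrt{\left(-68 - -14\right) - 3322} = \sqrt{\left(-68 + 14\right) - 3322} = \sqrt{-54 - 3322} = \sqrt{-3376} = 4 i \sqrt{211}$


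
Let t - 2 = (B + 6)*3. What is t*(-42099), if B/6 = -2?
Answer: 673584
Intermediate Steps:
B = -12 (B = 6*(-2) = -12)
t = -16 (t = 2 + (-12 + 6)*3 = 2 - 6*3 = 2 - 18 = -16)
t*(-42099) = -16*(-42099) = 673584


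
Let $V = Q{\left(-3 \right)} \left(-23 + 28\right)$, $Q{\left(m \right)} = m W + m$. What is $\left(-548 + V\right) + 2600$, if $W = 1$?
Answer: $2022$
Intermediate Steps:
$Q{\left(m \right)} = 2 m$ ($Q{\left(m \right)} = m 1 + m = m + m = 2 m$)
$V = -30$ ($V = 2 \left(-3\right) \left(-23 + 28\right) = \left(-6\right) 5 = -30$)
$\left(-548 + V\right) + 2600 = \left(-548 - 30\right) + 2600 = -578 + 2600 = 2022$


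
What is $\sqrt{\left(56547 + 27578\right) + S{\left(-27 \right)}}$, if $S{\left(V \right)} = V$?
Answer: $\sqrt{84098} \approx 290.0$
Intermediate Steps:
$\sqrt{\left(56547 + 27578\right) + S{\left(-27 \right)}} = \sqrt{\left(56547 + 27578\right) - 27} = \sqrt{84125 - 27} = \sqrt{84098}$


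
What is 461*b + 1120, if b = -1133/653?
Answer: 209047/653 ≈ 320.13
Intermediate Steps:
b = -1133/653 (b = -1133*1/653 = -1133/653 ≈ -1.7351)
461*b + 1120 = 461*(-1133/653) + 1120 = -522313/653 + 1120 = 209047/653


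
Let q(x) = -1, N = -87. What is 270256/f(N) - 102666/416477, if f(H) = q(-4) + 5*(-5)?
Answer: -56279038714/5414201 ≈ -10395.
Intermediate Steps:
f(H) = -26 (f(H) = -1 + 5*(-5) = -1 - 25 = -26)
270256/f(N) - 102666/416477 = 270256/(-26) - 102666/416477 = 270256*(-1/26) - 102666*1/416477 = -135128/13 - 102666/416477 = -56279038714/5414201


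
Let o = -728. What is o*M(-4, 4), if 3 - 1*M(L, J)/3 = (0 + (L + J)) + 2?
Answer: -2184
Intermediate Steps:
M(L, J) = 3 - 3*J - 3*L (M(L, J) = 9 - 3*((0 + (L + J)) + 2) = 9 - 3*((0 + (J + L)) + 2) = 9 - 3*((J + L) + 2) = 9 - 3*(2 + J + L) = 9 + (-6 - 3*J - 3*L) = 3 - 3*J - 3*L)
o*M(-4, 4) = -728*(3 - 3*4 - 3*(-4)) = -728*(3 - 12 + 12) = -728*3 = -2184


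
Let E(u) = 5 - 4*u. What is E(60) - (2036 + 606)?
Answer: -2877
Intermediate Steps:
E(60) - (2036 + 606) = (5 - 4*60) - (2036 + 606) = (5 - 240) - 1*2642 = -235 - 2642 = -2877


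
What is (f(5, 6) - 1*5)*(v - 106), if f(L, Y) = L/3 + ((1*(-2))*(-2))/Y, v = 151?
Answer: -120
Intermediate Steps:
f(L, Y) = 4/Y + L/3 (f(L, Y) = L*(1/3) + (-2*(-2))/Y = L/3 + 4/Y = 4/Y + L/3)
(f(5, 6) - 1*5)*(v - 106) = ((4/6 + (1/3)*5) - 1*5)*(151 - 106) = ((4*(1/6) + 5/3) - 5)*45 = ((2/3 + 5/3) - 5)*45 = (7/3 - 5)*45 = -8/3*45 = -120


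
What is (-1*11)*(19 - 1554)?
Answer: 16885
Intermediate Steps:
(-1*11)*(19 - 1554) = -11*(-1535) = 16885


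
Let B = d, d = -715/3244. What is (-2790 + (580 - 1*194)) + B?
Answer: -7799291/3244 ≈ -2404.2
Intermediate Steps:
d = -715/3244 (d = -715*1/3244 = -715/3244 ≈ -0.22041)
B = -715/3244 ≈ -0.22041
(-2790 + (580 - 1*194)) + B = (-2790 + (580 - 1*194)) - 715/3244 = (-2790 + (580 - 194)) - 715/3244 = (-2790 + 386) - 715/3244 = -2404 - 715/3244 = -7799291/3244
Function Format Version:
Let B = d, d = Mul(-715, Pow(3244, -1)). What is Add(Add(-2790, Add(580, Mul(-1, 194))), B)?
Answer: Rational(-7799291, 3244) ≈ -2404.2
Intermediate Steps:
d = Rational(-715, 3244) (d = Mul(-715, Rational(1, 3244)) = Rational(-715, 3244) ≈ -0.22041)
B = Rational(-715, 3244) ≈ -0.22041
Add(Add(-2790, Add(580, Mul(-1, 194))), B) = Add(Add(-2790, Add(580, Mul(-1, 194))), Rational(-715, 3244)) = Add(Add(-2790, Add(580, -194)), Rational(-715, 3244)) = Add(Add(-2790, 386), Rational(-715, 3244)) = Add(-2404, Rational(-715, 3244)) = Rational(-7799291, 3244)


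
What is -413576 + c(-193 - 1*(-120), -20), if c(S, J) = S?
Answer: -413649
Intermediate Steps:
-413576 + c(-193 - 1*(-120), -20) = -413576 + (-193 - 1*(-120)) = -413576 + (-193 + 120) = -413576 - 73 = -413649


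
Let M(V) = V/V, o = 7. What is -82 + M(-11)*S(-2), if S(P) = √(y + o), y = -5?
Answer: -82 + √2 ≈ -80.586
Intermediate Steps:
S(P) = √2 (S(P) = √(-5 + 7) = √2)
M(V) = 1
-82 + M(-11)*S(-2) = -82 + 1*√2 = -82 + √2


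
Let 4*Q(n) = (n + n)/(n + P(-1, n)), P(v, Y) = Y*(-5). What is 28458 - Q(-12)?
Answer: 227665/8 ≈ 28458.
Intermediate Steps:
P(v, Y) = -5*Y
Q(n) = -⅛ (Q(n) = ((n + n)/(n - 5*n))/4 = ((2*n)/((-4*n)))/4 = ((2*n)*(-1/(4*n)))/4 = (¼)*(-½) = -⅛)
28458 - Q(-12) = 28458 - 1*(-⅛) = 28458 + ⅛ = 227665/8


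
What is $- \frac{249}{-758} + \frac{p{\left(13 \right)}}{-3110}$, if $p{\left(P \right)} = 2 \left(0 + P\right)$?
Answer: $\frac{377341}{1178690} \approx 0.32014$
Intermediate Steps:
$p{\left(P \right)} = 2 P$
$- \frac{249}{-758} + \frac{p{\left(13 \right)}}{-3110} = - \frac{249}{-758} + \frac{2 \cdot 13}{-3110} = \left(-249\right) \left(- \frac{1}{758}\right) + 26 \left(- \frac{1}{3110}\right) = \frac{249}{758} - \frac{13}{1555} = \frac{377341}{1178690}$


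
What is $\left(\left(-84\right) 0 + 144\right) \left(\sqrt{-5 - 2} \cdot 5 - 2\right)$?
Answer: $-288 + 720 i \sqrt{7} \approx -288.0 + 1904.9 i$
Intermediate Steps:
$\left(\left(-84\right) 0 + 144\right) \left(\sqrt{-5 - 2} \cdot 5 - 2\right) = \left(0 + 144\right) \left(\sqrt{-7} \cdot 5 - 2\right) = 144 \left(i \sqrt{7} \cdot 5 - 2\right) = 144 \left(5 i \sqrt{7} - 2\right) = 144 \left(-2 + 5 i \sqrt{7}\right) = -288 + 720 i \sqrt{7}$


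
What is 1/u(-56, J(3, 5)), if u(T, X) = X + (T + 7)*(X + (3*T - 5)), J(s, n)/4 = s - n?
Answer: 1/8861 ≈ 0.00011285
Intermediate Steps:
J(s, n) = -4*n + 4*s (J(s, n) = 4*(s - n) = -4*n + 4*s)
u(T, X) = X + (7 + T)*(-5 + X + 3*T) (u(T, X) = X + (7 + T)*(X + (-5 + 3*T)) = X + (7 + T)*(-5 + X + 3*T))
1/u(-56, J(3, 5)) = 1/(-35 + 3*(-56)² + 8*(-4*5 + 4*3) + 16*(-56) - 56*(-4*5 + 4*3)) = 1/(-35 + 3*3136 + 8*(-20 + 12) - 896 - 56*(-20 + 12)) = 1/(-35 + 9408 + 8*(-8) - 896 - 56*(-8)) = 1/(-35 + 9408 - 64 - 896 + 448) = 1/8861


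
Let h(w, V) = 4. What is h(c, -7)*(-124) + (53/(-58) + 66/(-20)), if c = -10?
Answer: -72531/145 ≈ -500.21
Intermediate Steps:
h(c, -7)*(-124) + (53/(-58) + 66/(-20)) = 4*(-124) + (53/(-58) + 66/(-20)) = -496 + (53*(-1/58) + 66*(-1/20)) = -496 + (-53/58 - 33/10) = -496 - 611/145 = -72531/145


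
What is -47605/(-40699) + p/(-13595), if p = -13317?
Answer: 1189178558/553302905 ≈ 2.1492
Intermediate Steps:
-47605/(-40699) + p/(-13595) = -47605/(-40699) - 13317/(-13595) = -47605*(-1/40699) - 13317*(-1/13595) = 47605/40699 + 13317/13595 = 1189178558/553302905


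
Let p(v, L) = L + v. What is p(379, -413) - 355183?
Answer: -355217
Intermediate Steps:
p(379, -413) - 355183 = (-413 + 379) - 355183 = -34 - 355183 = -355217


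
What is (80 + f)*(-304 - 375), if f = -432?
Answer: 239008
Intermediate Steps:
(80 + f)*(-304 - 375) = (80 - 432)*(-304 - 375) = -352*(-679) = 239008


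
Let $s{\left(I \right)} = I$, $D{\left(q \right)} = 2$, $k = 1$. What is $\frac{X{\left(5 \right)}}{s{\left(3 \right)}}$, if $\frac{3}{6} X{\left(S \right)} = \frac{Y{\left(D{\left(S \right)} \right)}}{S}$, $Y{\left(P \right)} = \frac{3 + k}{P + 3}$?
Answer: $\frac{8}{75} \approx 0.10667$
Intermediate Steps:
$Y{\left(P \right)} = \frac{4}{3 + P}$ ($Y{\left(P \right)} = \frac{3 + 1}{P + 3} = \frac{4}{3 + P}$)
$X{\left(S \right)} = \frac{8}{5 S}$ ($X{\left(S \right)} = 2 \frac{4 \frac{1}{3 + 2}}{S} = 2 \frac{4 \cdot \frac{1}{5}}{S} = 2 \frac{4}{5 S} = \frac{8}{5 S}$)
$\frac{X{\left(5 \right)}}{s{\left(3 \right)}} = \frac{\frac{8}{5} \cdot \frac{1}{5}}{3} = \frac{8}{5} \cdot \frac{1}{5} \cdot \frac{1}{3} = \frac{8}{25} \cdot \frac{1}{3} = \frac{8}{75}$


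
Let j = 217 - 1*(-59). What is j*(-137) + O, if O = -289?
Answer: -38101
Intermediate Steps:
j = 276 (j = 217 + 59 = 276)
j*(-137) + O = 276*(-137) - 289 = -37812 - 289 = -38101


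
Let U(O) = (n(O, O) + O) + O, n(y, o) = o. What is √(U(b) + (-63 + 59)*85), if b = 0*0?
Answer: 2*I*√85 ≈ 18.439*I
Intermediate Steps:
b = 0
U(O) = 3*O (U(O) = (O + O) + O = 2*O + O = 3*O)
√(U(b) + (-63 + 59)*85) = √(3*0 + (-63 + 59)*85) = √(0 - 4*85) = √(0 - 340) = √(-340) = 2*I*√85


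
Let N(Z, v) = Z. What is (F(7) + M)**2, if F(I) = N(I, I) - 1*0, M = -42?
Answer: 1225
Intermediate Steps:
F(I) = I (F(I) = I - 1*0 = I + 0 = I)
(F(7) + M)**2 = (7 - 42)**2 = (-35)**2 = 1225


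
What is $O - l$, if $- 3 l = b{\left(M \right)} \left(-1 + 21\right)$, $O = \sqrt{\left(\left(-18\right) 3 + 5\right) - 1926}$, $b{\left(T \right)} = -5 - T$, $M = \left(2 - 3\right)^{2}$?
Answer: $-40 + 5 i \sqrt{79} \approx -40.0 + 44.441 i$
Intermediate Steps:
$M = 1$ ($M = \left(-1\right)^{2} = 1$)
$O = 5 i \sqrt{79}$ ($O = \sqrt{\left(-54 + 5\right) - 1926} = \sqrt{-49 - 1926} = \sqrt{-1975} = 5 i \sqrt{79} \approx 44.441 i$)
$l = 40$ ($l = - \frac{\left(-5 - 1\right) \left(-1 + 21\right)}{3} = - \frac{\left(-5 - 1\right) 20}{3} = - \frac{\left(-6\right) 20}{3} = \left(- \frac{1}{3}\right) \left(-120\right) = 40$)
$O - l = 5 i \sqrt{79} - 40 = -40 + 5 i \sqrt{79}$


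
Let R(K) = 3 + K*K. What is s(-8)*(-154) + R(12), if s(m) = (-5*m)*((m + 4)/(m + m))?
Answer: -1393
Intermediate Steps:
R(K) = 3 + K²
s(m) = -10 - 5*m/2 (s(m) = (-5*m)*((4 + m)/((2*m))) = (-5*m)*((4 + m)*(1/(2*m))) = (-5*m)*((4 + m)/(2*m)) = -10 - 5*m/2)
s(-8)*(-154) + R(12) = (-10 - 5/2*(-8))*(-154) + (3 + 12²) = (-10 + 20)*(-154) + (3 + 144) = 10*(-154) + 147 = -1540 + 147 = -1393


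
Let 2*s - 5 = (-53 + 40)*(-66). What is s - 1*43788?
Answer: -86713/2 ≈ -43357.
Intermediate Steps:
s = 863/2 (s = 5/2 + ((-53 + 40)*(-66))/2 = 5/2 + (-13*(-66))/2 = 5/2 + (½)*858 = 5/2 + 429 = 863/2 ≈ 431.50)
s - 1*43788 = 863/2 - 1*43788 = 863/2 - 43788 = -86713/2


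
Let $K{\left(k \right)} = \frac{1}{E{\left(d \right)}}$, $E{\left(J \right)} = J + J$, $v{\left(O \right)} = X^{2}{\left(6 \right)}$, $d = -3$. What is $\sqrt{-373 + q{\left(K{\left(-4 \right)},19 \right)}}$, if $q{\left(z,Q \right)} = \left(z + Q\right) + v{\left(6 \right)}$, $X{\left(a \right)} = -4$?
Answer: $\frac{i \sqrt{12174}}{6} \approx 18.389 i$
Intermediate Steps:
$v{\left(O \right)} = 16$ ($v{\left(O \right)} = \left(-4\right)^{2} = 16$)
$E{\left(J \right)} = 2 J$
$K{\left(k \right)} = - \frac{1}{6}$ ($K{\left(k \right)} = \frac{1}{2 \left(-3\right)} = \frac{1}{-6} = - \frac{1}{6}$)
$q{\left(z,Q \right)} = 16 + Q + z$ ($q{\left(z,Q \right)} = \left(z + Q\right) + 16 = \left(Q + z\right) + 16 = 16 + Q + z$)
$\sqrt{-373 + q{\left(K{\left(-4 \right)},19 \right)}} = \sqrt{-373 + \left(16 + 19 - \frac{1}{6}\right)} = \sqrt{-373 + \frac{209}{6}} = \sqrt{- \frac{2029}{6}} = \frac{i \sqrt{12174}}{6}$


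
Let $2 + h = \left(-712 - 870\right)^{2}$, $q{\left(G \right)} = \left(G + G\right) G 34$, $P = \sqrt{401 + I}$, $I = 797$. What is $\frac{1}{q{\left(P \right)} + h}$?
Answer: $\frac{1}{2584186} \approx 3.8697 \cdot 10^{-7}$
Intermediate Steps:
$P = \sqrt{1198}$ ($P = \sqrt{401 + 797} = \sqrt{1198} \approx 34.612$)
$q{\left(G \right)} = 68 G^{2}$ ($q{\left(G \right)} = 2 G G 34 = 2 G^{2} \cdot 34 = 68 G^{2}$)
$h = 2502722$ ($h = -2 + \left(-712 - 870\right)^{2} = -2 + \left(-1582\right)^{2} = -2 + 2502724 = 2502722$)
$\frac{1}{q{\left(P \right)} + h} = \frac{1}{68 \left(\sqrt{1198}\right)^{2} + 2502722} = \frac{1}{68 \cdot 1198 + 2502722} = \frac{1}{81464 + 2502722} = \frac{1}{2584186}$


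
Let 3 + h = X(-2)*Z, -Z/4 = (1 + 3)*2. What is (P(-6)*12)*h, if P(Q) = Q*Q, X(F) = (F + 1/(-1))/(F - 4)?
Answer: -8208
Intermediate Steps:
X(F) = (-1 + F)/(-4 + F) (X(F) = (F - 1)/(-4 + F) = (-1 + F)/(-4 + F))
Z = -32 (Z = -4*(1 + 3)*2 = -16*2 = -4*8 = -32)
P(Q) = Q²
h = -19 (h = -3 + ((-1 - 2)/(-4 - 2))*(-32) = -3 + (-3/(-6))*(-32) = -3 - ⅙*(-3)*(-32) = -3 + (½)*(-32) = -3 - 16 = -19)
(P(-6)*12)*h = ((-6)²*12)*(-19) = (36*12)*(-19) = 432*(-19) = -8208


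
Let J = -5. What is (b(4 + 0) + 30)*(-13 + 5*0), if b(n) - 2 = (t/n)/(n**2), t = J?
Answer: -26559/64 ≈ -414.98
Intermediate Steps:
t = -5
b(n) = 2 - 5/n**3 (b(n) = 2 + (-5/n)/(n**2) = 2 + (-5/n)/n**2 = 2 - 5/n**3)
(b(4 + 0) + 30)*(-13 + 5*0) = ((2 - 5/(4 + 0)**3) + 30)*(-13 + 5*0) = ((2 - 5/4**3) + 30)*(-13 + 0) = ((2 - 5*1/64) + 30)*(-13) = ((2 - 5/64) + 30)*(-13) = (123/64 + 30)*(-13) = (2043/64)*(-13) = -26559/64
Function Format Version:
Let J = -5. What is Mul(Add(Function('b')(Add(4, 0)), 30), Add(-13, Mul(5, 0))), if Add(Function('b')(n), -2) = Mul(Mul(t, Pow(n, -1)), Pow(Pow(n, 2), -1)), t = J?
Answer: Rational(-26559, 64) ≈ -414.98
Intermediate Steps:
t = -5
Function('b')(n) = Add(2, Mul(-5, Pow(n, -3))) (Function('b')(n) = Add(2, Mul(Mul(-5, Pow(n, -1)), Pow(Pow(n, 2), -1))) = Add(2, Mul(Mul(-5, Pow(n, -1)), Pow(n, -2))) = Add(2, Mul(-5, Pow(n, -3))))
Mul(Add(Function('b')(Add(4, 0)), 30), Add(-13, Mul(5, 0))) = Mul(Add(Add(2, Mul(-5, Pow(Add(4, 0), -3))), 30), Add(-13, Mul(5, 0))) = Mul(Add(Add(2, Mul(-5, Pow(4, -3))), 30), Add(-13, 0)) = Mul(Add(Add(2, Mul(-5, Rational(1, 64))), 30), -13) = Mul(Add(Add(2, Rational(-5, 64)), 30), -13) = Mul(Add(Rational(123, 64), 30), -13) = Mul(Rational(2043, 64), -13) = Rational(-26559, 64)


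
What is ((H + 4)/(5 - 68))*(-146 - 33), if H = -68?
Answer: -11456/63 ≈ -181.84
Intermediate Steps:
((H + 4)/(5 - 68))*(-146 - 33) = ((-68 + 4)/(5 - 68))*(-146 - 33) = -64/(-63)*(-179) = -64*(-1/63)*(-179) = (64/63)*(-179) = -11456/63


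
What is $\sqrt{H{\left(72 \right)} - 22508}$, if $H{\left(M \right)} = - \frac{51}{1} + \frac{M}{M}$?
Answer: $i \sqrt{22558} \approx 150.19 i$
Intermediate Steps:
$H{\left(M \right)} = -50$ ($H{\left(M \right)} = \left(-51\right) 1 + 1 = -51 + 1 = -50$)
$\sqrt{H{\left(72 \right)} - 22508} = \sqrt{-50 - 22508} = \sqrt{-22558} = i \sqrt{22558}$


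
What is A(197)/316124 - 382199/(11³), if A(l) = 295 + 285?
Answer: -30205376174/105190261 ≈ -287.15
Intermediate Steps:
A(l) = 580
A(197)/316124 - 382199/(11³) = 580/316124 - 382199/(11³) = 580*(1/316124) - 382199/1331 = 145/79031 - 382199*1/1331 = 145/79031 - 382199/1331 = -30205376174/105190261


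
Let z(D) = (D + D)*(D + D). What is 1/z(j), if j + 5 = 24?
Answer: 1/1444 ≈ 0.00069252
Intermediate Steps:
j = 19 (j = -5 + 24 = 19)
z(D) = 4*D**2 (z(D) = (2*D)*(2*D) = 4*D**2)
1/z(j) = 1/(4*19**2) = 1/(4*361) = 1/1444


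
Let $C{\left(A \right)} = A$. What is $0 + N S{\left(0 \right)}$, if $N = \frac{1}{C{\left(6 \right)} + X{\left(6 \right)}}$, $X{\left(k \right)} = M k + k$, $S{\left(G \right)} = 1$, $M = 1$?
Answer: $\frac{1}{18} \approx 0.055556$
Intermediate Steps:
$X{\left(k \right)} = 2 k$ ($X{\left(k \right)} = 1 k + k = k + k = 2 k$)
$N = \frac{1}{18}$ ($N = \frac{1}{6 + 2 \cdot 6} = \frac{1}{6 + 12} = \frac{1}{18} \approx 0.055556$)
$0 + N S{\left(0 \right)} = 0 + \frac{1}{18} \cdot 1 = 0 + \frac{1}{18} = \frac{1}{18}$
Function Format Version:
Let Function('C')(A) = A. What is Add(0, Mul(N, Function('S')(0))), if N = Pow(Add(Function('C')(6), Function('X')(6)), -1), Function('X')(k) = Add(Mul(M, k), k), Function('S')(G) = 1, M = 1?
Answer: Rational(1, 18) ≈ 0.055556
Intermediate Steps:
Function('X')(k) = Mul(2, k) (Function('X')(k) = Add(Mul(1, k), k) = Add(k, k) = Mul(2, k))
N = Rational(1, 18) (N = Pow(Add(6, Mul(2, 6)), -1) = Pow(Add(6, 12), -1) = Pow(18, -1) = Rational(1, 18) ≈ 0.055556)
Add(0, Mul(N, Function('S')(0))) = Add(0, Mul(Rational(1, 18), 1)) = Add(0, Rational(1, 18)) = Rational(1, 18)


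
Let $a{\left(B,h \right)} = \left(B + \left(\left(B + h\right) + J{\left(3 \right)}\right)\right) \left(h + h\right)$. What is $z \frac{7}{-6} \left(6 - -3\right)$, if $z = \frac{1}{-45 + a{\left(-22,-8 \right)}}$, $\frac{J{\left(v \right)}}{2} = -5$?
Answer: $- \frac{21}{1894} \approx -0.011088$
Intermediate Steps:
$J{\left(v \right)} = -10$ ($J{\left(v \right)} = 2 \left(-5\right) = -10$)
$a{\left(B,h \right)} = 2 h \left(-10 + h + 2 B\right)$ ($a{\left(B,h \right)} = \left(B - \left(10 - B - h\right)\right) \left(h + h\right) = \left(B + \left(-10 + B + h\right)\right) 2 h = \left(-10 + h + 2 B\right) 2 h = 2 h \left(-10 + h + 2 B\right)$)
$z = \frac{1}{947}$ ($z = \frac{1}{-45 + 2 \left(-8\right) \left(-10 - 8 + 2 \left(-22\right)\right)} = \frac{1}{-45 + 2 \left(-8\right) \left(-10 - 8 - 44\right)} = \frac{1}{-45 + 2 \left(-8\right) \left(-62\right)} = \frac{1}{-45 + 992} = \frac{1}{947} \approx 0.001056$)
$z \frac{7}{-6} \left(6 - -3\right) = \frac{\frac{7}{-6} \left(6 - -3\right)}{947} = \frac{7 \left(- \frac{1}{6}\right) \left(6 + 3\right)}{947} = \frac{\left(- \frac{7}{6}\right) 9}{947} = \frac{1}{947} \left(- \frac{21}{2}\right) = - \frac{21}{1894}$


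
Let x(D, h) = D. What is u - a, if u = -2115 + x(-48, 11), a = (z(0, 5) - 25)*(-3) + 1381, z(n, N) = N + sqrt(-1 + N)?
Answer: -3598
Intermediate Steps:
a = 1435 (a = ((5 + sqrt(-1 + 5)) - 25)*(-3) + 1381 = ((5 + sqrt(4)) - 25)*(-3) + 1381 = ((5 + 2) - 25)*(-3) + 1381 = (7 - 25)*(-3) + 1381 = -18*(-3) + 1381 = 54 + 1381 = 1435)
u = -2163 (u = -2115 - 48 = -2163)
u - a = -2163 - 1*1435 = -2163 - 1435 = -3598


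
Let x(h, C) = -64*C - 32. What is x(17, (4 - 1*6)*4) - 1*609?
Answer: -129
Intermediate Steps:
x(h, C) = -32 - 64*C
x(17, (4 - 1*6)*4) - 1*609 = (-32 - 64*(4 - 1*6)*4) - 1*609 = (-32 - 64*(4 - 6)*4) - 609 = (-32 - (-128)*4) - 609 = (-32 - 64*(-8)) - 609 = (-32 + 512) - 609 = 480 - 609 = -129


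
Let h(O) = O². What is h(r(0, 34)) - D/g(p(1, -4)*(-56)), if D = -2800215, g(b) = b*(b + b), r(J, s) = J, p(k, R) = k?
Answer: 2800215/6272 ≈ 446.46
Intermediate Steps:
g(b) = 2*b² (g(b) = b*(2*b) = 2*b²)
h(r(0, 34)) - D/g(p(1, -4)*(-56)) = 0² - (-2800215)/(2*(1*(-56))²) = 0 - (-2800215)/(2*(-56)²) = 0 - (-2800215)/(2*3136) = 0 - (-2800215)/6272 = 0 - 1*(-2800215/6272) = 0 + 2800215/6272 = 2800215/6272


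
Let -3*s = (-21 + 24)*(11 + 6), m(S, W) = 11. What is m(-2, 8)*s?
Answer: -187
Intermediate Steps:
s = -17 (s = -(-21 + 24)*(11 + 6)/3 = -17 ≈ -17.000)
m(-2, 8)*s = 11*(-17) = -187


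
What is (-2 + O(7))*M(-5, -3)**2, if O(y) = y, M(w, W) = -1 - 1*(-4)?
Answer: 45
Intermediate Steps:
M(w, W) = 3 (M(w, W) = -1 + 4 = 3)
(-2 + O(7))*M(-5, -3)**2 = (-2 + 7)*3**2 = 5*9 = 45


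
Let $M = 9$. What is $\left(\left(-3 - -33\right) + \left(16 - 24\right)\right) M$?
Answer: $198$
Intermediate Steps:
$\left(\left(-3 - -33\right) + \left(16 - 24\right)\right) M = \left(\left(-3 - -33\right) + \left(16 - 24\right)\right) 9 = \left(\left(-3 + 33\right) - 8\right) 9 = \left(30 - 8\right) 9 = 22 \cdot 9 = 198$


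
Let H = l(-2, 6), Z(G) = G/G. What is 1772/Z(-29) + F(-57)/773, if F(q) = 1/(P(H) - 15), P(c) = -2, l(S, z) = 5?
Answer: 23285851/13141 ≈ 1772.0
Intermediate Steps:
Z(G) = 1
H = 5
F(q) = -1/17 (F(q) = 1/(-2 - 15) = 1/(-17) = -1/17)
1772/Z(-29) + F(-57)/773 = 1772/1 - 1/17/773 = 1772*1 - 1/17*1/773 = 1772 - 1/13141 = 23285851/13141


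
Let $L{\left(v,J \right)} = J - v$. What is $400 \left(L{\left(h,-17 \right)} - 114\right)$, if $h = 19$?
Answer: $-60000$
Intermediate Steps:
$400 \left(L{\left(h,-17 \right)} - 114\right) = 400 \left(\left(-17 - 19\right) - 114\right) = 400 \left(-36 - 114\right) = 400 \left(-150\right) = -60000$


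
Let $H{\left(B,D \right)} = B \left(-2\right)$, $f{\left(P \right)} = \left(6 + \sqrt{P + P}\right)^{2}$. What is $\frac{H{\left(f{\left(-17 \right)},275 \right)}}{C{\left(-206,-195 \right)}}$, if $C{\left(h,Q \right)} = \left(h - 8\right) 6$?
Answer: $\frac{\left(6 + i \sqrt{34}\right)^{2}}{642} \approx 0.0031153 + 0.10899 i$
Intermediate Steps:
$C{\left(h,Q \right)} = -48 + 6 h$ ($C{\left(h,Q \right)} = \left(-8 + h\right) 6 = -48 + 6 h$)
$f{\left(P \right)} = \left(6 + \sqrt{2} \sqrt{P}\right)^{2}$ ($f{\left(P \right)} = \left(6 + \sqrt{2 P}\right)^{2} = \left(6 + \sqrt{2} \sqrt{P}\right)^{2}$)
$H{\left(B,D \right)} = - 2 B$
$\frac{H{\left(f{\left(-17 \right)},275 \right)}}{C{\left(-206,-195 \right)}} = \frac{\left(-2\right) \left(6 + \sqrt{2} \sqrt{-17}\right)^{2}}{-48 + 6 \left(-206\right)} = \frac{\left(-2\right) \left(6 + \sqrt{2} i \sqrt{17}\right)^{2}}{-48 - 1236} = \frac{\left(-2\right) \left(6 + i \sqrt{34}\right)^{2}}{-1284} = - 2 \left(6 + i \sqrt{34}\right)^{2} \left(- \frac{1}{1284}\right) = \frac{\left(6 + i \sqrt{34}\right)^{2}}{642}$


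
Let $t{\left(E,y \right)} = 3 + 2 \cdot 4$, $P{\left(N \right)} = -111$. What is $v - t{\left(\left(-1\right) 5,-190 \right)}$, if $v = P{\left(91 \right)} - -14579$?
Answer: $14457$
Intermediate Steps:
$t{\left(E,y \right)} = 11$ ($t{\left(E,y \right)} = 3 + 8 = 11$)
$v = 14468$ ($v = -111 - -14579 = -111 + 14579 = 14468$)
$v - t{\left(\left(-1\right) 5,-190 \right)} = 14468 - 11 = 14457$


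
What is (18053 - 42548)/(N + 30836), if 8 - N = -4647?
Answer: -24495/35491 ≈ -0.69018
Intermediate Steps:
N = 4655 (N = 8 - 1*(-4647) = 8 + 4647 = 4655)
(18053 - 42548)/(N + 30836) = (18053 - 42548)/(4655 + 30836) = -24495/35491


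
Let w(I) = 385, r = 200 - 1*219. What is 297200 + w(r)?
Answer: 297585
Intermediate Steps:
r = -19 (r = 200 - 219 = -19)
297200 + w(r) = 297200 + 385 = 297585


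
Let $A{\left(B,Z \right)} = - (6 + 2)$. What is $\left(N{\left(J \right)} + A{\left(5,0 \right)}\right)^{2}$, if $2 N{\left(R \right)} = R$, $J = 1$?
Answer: $\frac{225}{4} \approx 56.25$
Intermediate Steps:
$N{\left(R \right)} = \frac{R}{2}$
$A{\left(B,Z \right)} = -8$ ($A{\left(B,Z \right)} = \left(-1\right) 8 = -8$)
$\left(N{\left(J \right)} + A{\left(5,0 \right)}\right)^{2} = \left(\frac{1}{2} \cdot 1 - 8\right)^{2} = \left(\frac{1}{2} - 8\right)^{2} = \left(- \frac{15}{2}\right)^{2} = \frac{225}{4}$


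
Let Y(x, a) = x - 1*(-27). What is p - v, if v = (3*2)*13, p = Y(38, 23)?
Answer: -13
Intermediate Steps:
Y(x, a) = 27 + x (Y(x, a) = x + 27 = 27 + x)
p = 65 (p = 27 + 38 = 65)
v = 78 (v = 6*13 = 78)
p - v = 65 - 1*78 = 65 - 78 = -13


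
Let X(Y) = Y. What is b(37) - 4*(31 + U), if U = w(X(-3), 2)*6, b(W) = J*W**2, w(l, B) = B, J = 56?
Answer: 76492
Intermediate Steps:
b(W) = 56*W**2
U = 12 (U = 2*6 = 12)
b(37) - 4*(31 + U) = 56*37**2 - 4*(31 + 12) = 56*1369 - 4*43 = 76664 - 1*172 = 76664 - 172 = 76492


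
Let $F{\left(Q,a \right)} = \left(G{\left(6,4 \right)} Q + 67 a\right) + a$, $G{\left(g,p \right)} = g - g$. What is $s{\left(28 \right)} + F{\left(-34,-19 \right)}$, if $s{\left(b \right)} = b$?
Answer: $-1264$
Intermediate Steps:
$G{\left(g,p \right)} = 0$
$F{\left(Q,a \right)} = 68 a$ ($F{\left(Q,a \right)} = \left(0 Q + 67 a\right) + a = \left(0 + 67 a\right) + a = 67 a + a = 68 a$)
$s{\left(28 \right)} + F{\left(-34,-19 \right)} = 28 + 68 \left(-19\right) = 28 - 1292 = -1264$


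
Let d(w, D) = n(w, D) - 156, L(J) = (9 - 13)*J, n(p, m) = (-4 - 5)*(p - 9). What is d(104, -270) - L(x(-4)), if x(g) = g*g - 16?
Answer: -1011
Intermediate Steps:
x(g) = -16 + g² (x(g) = g² - 16 = -16 + g²)
n(p, m) = 81 - 9*p (n(p, m) = -9*(-9 + p) = 81 - 9*p)
L(J) = -4*J
d(w, D) = -75 - 9*w (d(w, D) = (81 - 9*w) - 156 = -75 - 9*w)
d(104, -270) - L(x(-4)) = (-75 - 9*104) - (-4)*(-16 + (-4)²) = (-75 - 936) - (-4)*(-16 + 16) = -1011 - (-4)*0 = -1011 - 1*0 = -1011 + 0 = -1011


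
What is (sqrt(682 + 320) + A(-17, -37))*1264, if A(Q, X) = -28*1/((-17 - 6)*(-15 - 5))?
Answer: -8848/115 + 1264*sqrt(1002) ≈ 39934.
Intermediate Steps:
A(Q, X) = -7/115 (A(Q, X) = -28/((-20*(-23))) = -28/460 = -28*1/460 = -7/115)
(sqrt(682 + 320) + A(-17, -37))*1264 = (sqrt(682 + 320) - 7/115)*1264 = (sqrt(1002) - 7/115)*1264 = (-7/115 + sqrt(1002))*1264 = -8848/115 + 1264*sqrt(1002)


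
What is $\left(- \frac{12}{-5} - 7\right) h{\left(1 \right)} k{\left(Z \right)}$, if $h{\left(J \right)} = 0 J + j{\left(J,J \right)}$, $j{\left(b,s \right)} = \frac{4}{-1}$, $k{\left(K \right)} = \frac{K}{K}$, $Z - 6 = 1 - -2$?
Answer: $\frac{92}{5} \approx 18.4$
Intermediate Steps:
$Z = 9$ ($Z = 6 + \left(1 - -2\right) = 6 + \left(1 + 2\right) = 6 + 3 = 9$)
$k{\left(K \right)} = 1$
$j{\left(b,s \right)} = -4$ ($j{\left(b,s \right)} = 4 \left(-1\right) = -4$)
$h{\left(J \right)} = -4$ ($h{\left(J \right)} = 0 J - 4 = 0 - 4 = -4$)
$\left(- \frac{12}{-5} - 7\right) h{\left(1 \right)} k{\left(Z \right)} = \left(- \frac{12}{-5} - 7\right) \left(-4\right) 1 = \left(\left(-12\right) \left(- \frac{1}{5}\right) - 7\right) \left(-4\right) 1 = \left(\frac{12}{5} - 7\right) \left(-4\right) 1 = \left(- \frac{23}{5}\right) \left(-4\right) 1 = \frac{92}{5} \cdot 1 = \frac{92}{5}$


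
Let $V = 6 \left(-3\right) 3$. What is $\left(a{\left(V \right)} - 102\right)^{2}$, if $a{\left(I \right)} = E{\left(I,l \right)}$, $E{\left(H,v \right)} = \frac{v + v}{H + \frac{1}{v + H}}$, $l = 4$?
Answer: $\frac{76121913604}{7295401} \approx 10434.0$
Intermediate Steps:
$E{\left(H,v \right)} = \frac{2 v}{H + \frac{1}{H + v}}$
$V = -54$ ($V = \left(-18\right) 3 = -54$)
$a{\left(I \right)} = \frac{8 \left(4 + I\right)}{1 + I^{2} + 4 I}$ ($a{\left(I \right)} = 2 \cdot 4 \frac{1}{1 + I^{2} + I 4} \left(I + 4\right) = 2 \cdot 4 \frac{1}{1 + I^{2} + 4 I} \left(4 + I\right) = \frac{8 \left(4 + I\right)}{1 + I^{2} + 4 I}$)
$\left(a{\left(V \right)} - 102\right)^{2} = \left(\frac{8 \left(4 - 54\right)}{1 + \left(-54\right)^{2} + 4 \left(-54\right)} - 102\right)^{2} = \left(8 \frac{1}{1 + 2916 - 216} \left(-50\right) - 102\right)^{2} = \left(8 \cdot \frac{1}{2701} \left(-50\right) - 102\right)^{2} = \left(- \frac{400}{2701} - 102\right)^{2} = \left(- \frac{275902}{2701}\right)^{2} = \frac{76121913604}{7295401}$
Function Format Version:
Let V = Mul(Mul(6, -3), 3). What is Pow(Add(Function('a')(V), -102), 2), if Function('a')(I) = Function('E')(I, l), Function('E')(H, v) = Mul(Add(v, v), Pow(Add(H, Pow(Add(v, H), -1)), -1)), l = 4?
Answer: Rational(76121913604, 7295401) ≈ 10434.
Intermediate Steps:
Function('E')(H, v) = Mul(2, v, Pow(Add(H, Pow(Add(H, v), -1)), -1)) (Function('E')(H, v) = Mul(Mul(2, v), Pow(Add(H, Pow(Add(H, v), -1)), -1)) = Mul(2, v, Pow(Add(H, Pow(Add(H, v), -1)), -1)))
V = -54 (V = Mul(-18, 3) = -54)
Function('a')(I) = Mul(8, Pow(Add(1, Pow(I, 2), Mul(4, I)), -1), Add(4, I)) (Function('a')(I) = Mul(2, 4, Pow(Add(1, Pow(I, 2), Mul(I, 4)), -1), Add(I, 4)) = Mul(2, 4, Pow(Add(1, Pow(I, 2), Mul(4, I)), -1), Add(4, I)) = Mul(8, Pow(Add(1, Pow(I, 2), Mul(4, I)), -1), Add(4, I)))
Pow(Add(Function('a')(V), -102), 2) = Pow(Add(Mul(8, Pow(Add(1, Pow(-54, 2), Mul(4, -54)), -1), Add(4, -54)), -102), 2) = Pow(Add(Mul(8, Pow(Add(1, 2916, -216), -1), -50), -102), 2) = Pow(Add(Mul(8, Pow(2701, -1), -50), -102), 2) = Pow(Add(Mul(8, Rational(1, 2701), -50), -102), 2) = Pow(Add(Rational(-400, 2701), -102), 2) = Pow(Rational(-275902, 2701), 2) = Rational(76121913604, 7295401)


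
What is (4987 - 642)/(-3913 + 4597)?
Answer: 4345/684 ≈ 6.3523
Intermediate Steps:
(4987 - 642)/(-3913 + 4597) = 4345/684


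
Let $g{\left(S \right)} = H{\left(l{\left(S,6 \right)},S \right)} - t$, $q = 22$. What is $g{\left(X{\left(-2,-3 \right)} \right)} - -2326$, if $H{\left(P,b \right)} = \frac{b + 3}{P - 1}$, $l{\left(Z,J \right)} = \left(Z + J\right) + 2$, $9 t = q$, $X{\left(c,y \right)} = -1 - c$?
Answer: $\frac{41833}{18} \approx 2324.1$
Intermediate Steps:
$t = \frac{22}{9}$ ($t = \frac{1}{9} \cdot 22 = \frac{22}{9} \approx 2.4444$)
$l{\left(Z,J \right)} = 2 + J + Z$ ($l{\left(Z,J \right)} = \left(J + Z\right) + 2 = 2 + J + Z$)
$H{\left(P,b \right)} = \frac{3 + b}{-1 + P}$
$g{\left(S \right)} = - \frac{22}{9} + \frac{3 + S}{7 + S}$ ($g{\left(S \right)} = \frac{3 + S}{-1 + \left(2 + 6 + S\right)} - \frac{22}{9} = \frac{3 + S}{-1 + \left(8 + S\right)} - \frac{22}{9} = \frac{3 + S}{7 + S} - \frac{22}{9} = - \frac{22}{9} + \frac{3 + S}{7 + S}$)
$g{\left(X{\left(-2,-3 \right)} \right)} - -2326 = \frac{-127 - 13 \left(-1 - -2\right)}{9 \left(7 - -1\right)} - -2326 = \frac{-127 - 13 \left(-1 + 2\right)}{9 \left(7 + \left(-1 + 2\right)\right)} + 2326 = \frac{-127 - 13}{9 \left(7 + 1\right)} + 2326 = \frac{-127 - 13}{9 \cdot 8} + 2326 = \frac{1}{9} \cdot \frac{1}{8} \left(-140\right) + 2326 = - \frac{35}{18} + 2326 = \frac{41833}{18}$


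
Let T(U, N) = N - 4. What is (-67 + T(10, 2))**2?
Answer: 4761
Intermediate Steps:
T(U, N) = -4 + N
(-67 + T(10, 2))**2 = (-67 + (-4 + 2))**2 = (-67 - 2)**2 = (-69)**2 = 4761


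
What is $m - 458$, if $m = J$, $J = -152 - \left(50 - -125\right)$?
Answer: $-785$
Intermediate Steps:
$J = -327$ ($J = -152 - \left(50 + 125\right) = -152 - 175 = -327$)
$m = -327$
$m - 458 = -327 - 458 = -785$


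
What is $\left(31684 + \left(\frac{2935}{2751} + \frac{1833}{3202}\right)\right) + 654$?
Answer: $\frac{284870245729}{8808702} \approx 32340.0$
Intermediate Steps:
$\left(31684 + \left(\frac{2935}{2751} + \frac{1833}{3202}\right)\right) + 654 = \left(31684 + \frac{14440453}{8808702}\right) + 654 = \frac{279109354621}{8808702} + 654 = \frac{284870245729}{8808702}$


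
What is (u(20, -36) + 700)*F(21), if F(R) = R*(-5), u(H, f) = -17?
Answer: -71715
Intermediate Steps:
F(R) = -5*R
(u(20, -36) + 700)*F(21) = (-17 + 700)*(-5*21) = 683*(-105) = -71715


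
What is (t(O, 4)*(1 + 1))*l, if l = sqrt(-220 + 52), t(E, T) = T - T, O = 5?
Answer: 0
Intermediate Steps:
t(E, T) = 0
l = 2*I*sqrt(42) (l = sqrt(-168) = 2*I*sqrt(42) ≈ 12.961*I)
(t(O, 4)*(1 + 1))*l = (0*(1 + 1))*(2*I*sqrt(42)) = (0*2)*(2*I*sqrt(42)) = 0*(2*I*sqrt(42)) = 0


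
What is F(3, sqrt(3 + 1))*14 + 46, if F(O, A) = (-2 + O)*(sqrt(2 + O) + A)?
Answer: 74 + 14*sqrt(5) ≈ 105.30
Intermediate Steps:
F(O, A) = (-2 + O)*(A + sqrt(2 + O))
F(3, sqrt(3 + 1))*14 + 46 = (-2*sqrt(3 + 1) - 2*sqrt(2 + 3) + sqrt(3 + 1)*3 + 3*sqrt(2 + 3))*14 + 46 = (-2*sqrt(4) - 2*sqrt(5) + sqrt(4)*3 + 3*sqrt(5))*14 + 46 = (-2*2 - 2*sqrt(5) + 2*3 + 3*sqrt(5))*14 + 46 = (-4 - 2*sqrt(5) + 6 + 3*sqrt(5))*14 + 46 = (2 + sqrt(5))*14 + 46 = (28 + 14*sqrt(5)) + 46 = 74 + 14*sqrt(5)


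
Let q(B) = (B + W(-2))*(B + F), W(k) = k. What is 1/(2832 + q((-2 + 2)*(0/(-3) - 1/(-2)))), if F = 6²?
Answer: 1/2760 ≈ 0.00036232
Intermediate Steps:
F = 36
q(B) = (-2 + B)*(36 + B) (q(B) = (B - 2)*(B + 36) = (-2 + B)*(36 + B))
1/(2832 + q((-2 + 2)*(0/(-3) - 1/(-2)))) = 1/(2832 + (-72 + ((-2 + 2)*(0/(-3) - 1/(-2)))² + 34*((-2 + 2)*(0/(-3) - 1/(-2))))) = 1/(2832 + (-72 + (0*(0*(-⅓) - 1*(-½)))² + 34*(0*(0*(-⅓) - 1*(-½))))) = 1/(2832 + (-72 + (0*(0 + ½))² + 34*(0*(0 + ½)))) = 1/(2832 + (-72 + (0*(½))² + 34*(0*(½)))) = 1/(2832 + (-72 + 0² + 34*0)) = 1/(2832 + (-72 + 0 + 0)) = 1/(2832 - 72) = 1/2760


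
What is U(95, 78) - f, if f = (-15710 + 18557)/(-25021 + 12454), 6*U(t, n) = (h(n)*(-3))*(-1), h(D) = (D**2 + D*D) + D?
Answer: 25650196/4189 ≈ 6123.2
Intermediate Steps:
h(D) = D + 2*D**2 (h(D) = (D**2 + D**2) + D = 2*D**2 + D = D + 2*D**2)
U(t, n) = n*(1 + 2*n)/2 (U(t, n) = (((n*(1 + 2*n))*(-3))*(-1))/6 = (-3*n*(1 + 2*n)*(-1))/6 = (3*n*(1 + 2*n))/6 = n*(1 + 2*n)/2)
f = -949/4189 (f = 2847/(-12567) = 2847*(-1/12567) = -949/4189 ≈ -0.22655)
U(95, 78) - f = 78*(1/2 + 78) - 1*(-949/4189) = 78*(157/2) + 949/4189 = 6123 + 949/4189 = 25650196/4189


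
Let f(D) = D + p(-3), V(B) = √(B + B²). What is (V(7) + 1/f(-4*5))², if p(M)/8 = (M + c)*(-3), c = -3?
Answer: 861057/15376 + √14/31 ≈ 56.121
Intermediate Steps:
p(M) = 72 - 24*M (p(M) = 8*((M - 3)*(-3)) = 8*((-3 + M)*(-3)) = 8*(9 - 3*M) = 72 - 24*M)
f(D) = 144 + D (f(D) = D + (72 - 24*(-3)) = D + (72 + 72) = D + 144 = 144 + D)
(V(7) + 1/f(-4*5))² = (√(7*(1 + 7)) + 1/(144 - 4*5))² = (√(7*8) + 1/(144 - 20))² = (√56 + 1/124)² = (2*√14 + 1/124)² = (1/124 + 2*√14)²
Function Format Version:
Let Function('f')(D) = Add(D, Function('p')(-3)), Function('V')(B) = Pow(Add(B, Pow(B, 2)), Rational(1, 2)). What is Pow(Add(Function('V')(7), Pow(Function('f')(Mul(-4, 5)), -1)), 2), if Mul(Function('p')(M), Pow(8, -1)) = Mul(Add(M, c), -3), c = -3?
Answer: Add(Rational(861057, 15376), Mul(Rational(1, 31), Pow(14, Rational(1, 2)))) ≈ 56.121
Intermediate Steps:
Function('p')(M) = Add(72, Mul(-24, M)) (Function('p')(M) = Mul(8, Mul(Add(M, -3), -3)) = Mul(8, Mul(Add(-3, M), -3)) = Mul(8, Add(9, Mul(-3, M))) = Add(72, Mul(-24, M)))
Function('f')(D) = Add(144, D) (Function('f')(D) = Add(D, Add(72, Mul(-24, -3))) = Add(D, Add(72, 72)) = Add(D, 144) = Add(144, D))
Pow(Add(Function('V')(7), Pow(Function('f')(Mul(-4, 5)), -1)), 2) = Pow(Add(Pow(Mul(7, Add(1, 7)), Rational(1, 2)), Pow(Add(144, Mul(-4, 5)), -1)), 2) = Pow(Add(Pow(Mul(7, 8), Rational(1, 2)), Pow(Add(144, -20), -1)), 2) = Pow(Add(Pow(56, Rational(1, 2)), Pow(124, -1)), 2) = Pow(Add(Mul(2, Pow(14, Rational(1, 2))), Rational(1, 124)), 2) = Pow(Add(Rational(1, 124), Mul(2, Pow(14, Rational(1, 2)))), 2)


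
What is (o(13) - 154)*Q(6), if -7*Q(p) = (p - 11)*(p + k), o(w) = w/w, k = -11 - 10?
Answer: 11475/7 ≈ 1639.3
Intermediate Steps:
k = -21
o(w) = 1
Q(p) = -(-21 + p)*(-11 + p)/7 (Q(p) = -(p - 11)*(p - 21)/7 = -(-11 + p)*(-21 + p)/7 = -(-21 + p)*(-11 + p)/7)
(o(13) - 154)*Q(6) = (1 - 154)*(-33 - ⅐*6² + (32/7)*6) = -153*(-33 - ⅐*36 + 192/7) = -153*(-33 - 36/7 + 192/7) = -153*(-75/7) = 11475/7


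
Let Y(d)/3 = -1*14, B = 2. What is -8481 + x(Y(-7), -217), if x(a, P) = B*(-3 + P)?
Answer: -8921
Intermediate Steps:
Y(d) = -42 (Y(d) = 3*(-1*14) = 3*(-14) = -42)
x(a, P) = -6 + 2*P (x(a, P) = 2*(-3 + P) = -6 + 2*P)
-8481 + x(Y(-7), -217) = -8481 + (-6 + 2*(-217)) = -8481 + (-6 - 434) = -8481 - 440 = -8921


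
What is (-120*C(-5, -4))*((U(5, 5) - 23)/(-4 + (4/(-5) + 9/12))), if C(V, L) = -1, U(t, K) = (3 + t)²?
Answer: -32800/27 ≈ -1214.8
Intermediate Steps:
(-120*C(-5, -4))*((U(5, 5) - 23)/(-4 + (4/(-5) + 9/12))) = (-120*(-1))*(((3 + 5)² - 23)/(-4 + (4/(-5) + 9/12))) = (-24*(-5))*((8² - 23)/(-4 + (4*(-⅕) + 9*(1/12)))) = 120*((64 - 23)/(-4 + (-⅘ + ¾))) = 120*(41/(-4 - 1/20)) = 120*(41/(-81/20)) = 120*(41*(-20/81)) = 120*(-820/81) = -32800/27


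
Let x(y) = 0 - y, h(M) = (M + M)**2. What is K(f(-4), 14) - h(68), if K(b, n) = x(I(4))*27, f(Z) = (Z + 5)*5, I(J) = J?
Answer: -18604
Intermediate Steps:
h(M) = 4*M**2 (h(M) = (2*M)**2 = 4*M**2)
x(y) = -y
f(Z) = 25 + 5*Z (f(Z) = (5 + Z)*5 = 25 + 5*Z)
K(b, n) = -108 (K(b, n) = -1*4*27 = -4*27 = -108)
K(f(-4), 14) - h(68) = -108 - 4*68**2 = -108 - 4*4624 = -108 - 1*18496 = -108 - 18496 = -18604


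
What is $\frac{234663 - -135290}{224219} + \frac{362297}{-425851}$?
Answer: $\frac{76310983960}{95483885369} \approx 0.7992$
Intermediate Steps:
$\frac{234663 - -135290}{224219} + \frac{362297}{-425851} = \left(234663 + 135290\right) \frac{1}{224219} + 362297 \left(- \frac{1}{425851}\right) = 369953 \cdot \frac{1}{224219} - \frac{362297}{425851} = \frac{369953}{224219} - \frac{362297}{425851} = \frac{76310983960}{95483885369}$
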